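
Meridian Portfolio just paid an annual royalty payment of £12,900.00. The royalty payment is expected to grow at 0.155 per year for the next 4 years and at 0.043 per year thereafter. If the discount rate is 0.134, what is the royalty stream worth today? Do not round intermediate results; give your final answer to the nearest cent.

D_1 = 14899.50000
D_2 = 17208.92250
D_3 = 19876.30549
D_4 = 22957.13284
Terminal value at year 4: TV = D_4×(1+g_2)/(r−g_2) = 23944.28955/0.091 = 263124.06099
P_0 = D_1/(1+r)^1 + D_2/(1+r)^2 + D_3/(1+r)^3 + D_4/(1+r)^4 + TV/(1+r)^4
    = 13138.88889 + 13382.20165 + 13630.02020 + 13882.42798 + 159113.98219 = 213147.52090

£213147.52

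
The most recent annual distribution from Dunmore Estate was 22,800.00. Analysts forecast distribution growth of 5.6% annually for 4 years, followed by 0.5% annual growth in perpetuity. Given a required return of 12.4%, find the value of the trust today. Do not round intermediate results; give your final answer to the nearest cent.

D_1 = 24076.80000
D_2 = 25425.10080
D_3 = 26848.90644
D_4 = 28352.44521
Terminal value at year 4: TV = D_4×(1+g_2)/(r−g_2) = 28494.20743/0.119 = 239447.12128
P_0 = D_1/(1+r)^1 + D_2/(1+r)^2 + D_3/(1+r)^3 + D_4/(1+r)^4 + TV/(1+r)^4
    = 21420.64057 + 20124.72993 + 18907.21958 + 17763.36644 + 150018.34680 = 228234.30331

228234.30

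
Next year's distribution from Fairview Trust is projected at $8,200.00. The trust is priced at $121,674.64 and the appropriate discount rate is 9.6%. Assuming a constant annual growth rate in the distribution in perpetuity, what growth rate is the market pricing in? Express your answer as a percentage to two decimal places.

2.86%

P = D₁/(r−g) ⇒ g = r − D₁/P = 0.096 − $8,200.00/$121,674.64 = 0.028607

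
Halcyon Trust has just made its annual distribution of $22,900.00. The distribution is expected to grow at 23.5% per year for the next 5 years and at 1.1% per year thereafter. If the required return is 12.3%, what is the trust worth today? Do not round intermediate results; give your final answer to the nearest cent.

D_1 = 28281.50000
D_2 = 34927.65250
D_3 = 43135.65084
D_4 = 53272.52878
D_5 = 65791.57305
Terminal value at year 5: TV = D_5×(1+g_2)/(r−g_2) = 66515.28035/0.112 = 593886.43172
P_0 = D_1/(1+r)^1 + D_2/(1+r)^2 + D_3/(1+r)^3 + D_4/(1+r)^4 + D_5/(1+r)^5 + TV/(1+r)^5
    = 25183.88246 + 27695.54304 + 30457.69871 + 33495.33207 + 36835.91728 + 332509.93186 = 486178.30542

$486178.31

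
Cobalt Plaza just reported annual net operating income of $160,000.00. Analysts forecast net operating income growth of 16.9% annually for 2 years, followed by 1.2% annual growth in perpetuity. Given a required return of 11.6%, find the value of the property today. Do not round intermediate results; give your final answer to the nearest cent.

$2051470.91

D_1 = 187040.00000
D_2 = 218649.76000
Terminal value at year 2: TV = D_2×(1+g_2)/(r−g_2) = 221273.55712/0.104 = 2127630.35692
P_0 = D_1/(1+r)^1 + D_2/(1+r)^2 + TV/(1+r)^2
    = 167598.56631 + 175557.99643 + 1708314.34986 = 2051470.91260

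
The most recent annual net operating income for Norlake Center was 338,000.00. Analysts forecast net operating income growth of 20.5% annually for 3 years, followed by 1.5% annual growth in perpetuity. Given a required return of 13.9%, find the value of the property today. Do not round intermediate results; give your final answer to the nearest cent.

4412172.77

D_1 = 407290.00000
D_2 = 490784.45000
D_3 = 591395.26225
Terminal value at year 3: TV = D_3×(1+g_2)/(r−g_2) = 600266.19118/0.124 = 4840856.38051
P_0 = D_1/(1+r)^1 + D_2/(1+r)^2 + D_3/(1+r)^3 + TV/(1+r)^3
    = 357585.60140 + 378306.10157 + 400227.26286 + 3276053.80486 = 4412172.77069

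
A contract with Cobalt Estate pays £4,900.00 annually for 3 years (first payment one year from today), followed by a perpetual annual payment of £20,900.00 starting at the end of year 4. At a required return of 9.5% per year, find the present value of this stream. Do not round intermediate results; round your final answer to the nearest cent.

£179857.49

PV of 3-year annuity: £4,900.00 × [1 − (1+0.095)^−3] / 0.095 = 12293.64346
Perpetuity value at year 3: £20,900.00 / 0.095 = 220000.00000
PV of perpetuity: 220000.00000 / (1+0.095)^3 = 167563.84730
Total PV = 12293.64346 + 167563.84730 = 179857.49076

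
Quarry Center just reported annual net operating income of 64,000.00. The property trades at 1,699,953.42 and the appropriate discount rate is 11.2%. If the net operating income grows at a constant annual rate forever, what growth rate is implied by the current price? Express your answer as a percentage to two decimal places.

7.17%

P = D₀(1+g)/(r−g) ⇒ P(r−g) = D₀(1+g) ⇒ g(P+D₀) = P·r − D₀
g = (P·r − D₀)/(P + D₀) = (1,699,953.42×0.112 − 64,000.00) / (1,699,953.42 + 64,000.00) = 0.071654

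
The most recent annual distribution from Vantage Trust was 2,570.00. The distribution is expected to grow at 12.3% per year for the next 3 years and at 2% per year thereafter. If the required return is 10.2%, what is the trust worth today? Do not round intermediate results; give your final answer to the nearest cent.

D_1 = 2886.11000
D_2 = 3241.10153
D_3 = 3639.75702
Terminal value at year 3: TV = D_3×(1+g_2)/(r−g_2) = 3712.55216/0.082 = 45275.02632
P_0 = D_1/(1+r)^1 + D_2/(1+r)^2 + D_3/(1+r)^3 + TV/(1+r)^3
    = 2618.97459 + 2668.88246 + 2719.74138 + 33830.92933 = 41838.52775

41838.53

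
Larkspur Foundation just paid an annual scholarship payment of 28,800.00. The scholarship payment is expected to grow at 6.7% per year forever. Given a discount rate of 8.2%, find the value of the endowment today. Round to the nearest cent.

D₁ = D₀ × (1 + g) = 28,800.00 × 1.067 = 30,729.6000
Growing perpetuity: P = D₁ / (r − g) = 30,729.6000 / (0.082 − 0.067) = 2,048,640.00

2048640.00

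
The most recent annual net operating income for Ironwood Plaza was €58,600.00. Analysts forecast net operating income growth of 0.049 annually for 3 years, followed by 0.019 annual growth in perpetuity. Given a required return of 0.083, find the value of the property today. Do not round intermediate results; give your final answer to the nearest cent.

D_1 = 61471.40000
D_2 = 64483.49860
D_3 = 67643.19003
Terminal value at year 3: TV = D_3×(1+g_2)/(r−g_2) = 68928.41064/0.064 = 1077006.41628
P_0 = D_1/(1+r)^1 + D_2/(1+r)^2 + D_3/(1+r)^3 + TV/(1+r)^3
    = 56760.29548 + 54978.34714 + 53252.34178 + 847877.12933 = 1012868.11373

€1012868.11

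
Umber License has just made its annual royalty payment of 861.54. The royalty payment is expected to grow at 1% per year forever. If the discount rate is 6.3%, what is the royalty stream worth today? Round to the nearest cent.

D₁ = D₀ × (1 + g) = 861.54 × 1.01 = 870.1554
Growing perpetuity: P = D₁ / (r − g) = 870.1554 / (0.063 − 0.01) = 16,418.03

16418.03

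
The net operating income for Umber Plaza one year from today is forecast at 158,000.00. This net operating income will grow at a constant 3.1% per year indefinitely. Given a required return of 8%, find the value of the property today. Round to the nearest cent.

3224489.80

Growing perpetuity: P = D₁ / (r − g) = 158,000.0000 / (0.08 − 0.031) = 3,224,489.80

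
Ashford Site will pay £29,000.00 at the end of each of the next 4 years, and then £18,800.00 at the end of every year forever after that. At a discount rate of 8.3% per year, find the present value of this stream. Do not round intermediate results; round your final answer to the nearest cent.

£260065.34

PV of 4-year annuity: £29,000.00 × [1 − (1+0.083)^−4] / 0.083 = 95413.75388
Perpetuity value at year 4: £18,800.00 / 0.083 = 226506.02410
PV of perpetuity: 226506.02410 / (1+0.083)^4 = 164651.59055
Total PV = 95413.75388 + 164651.59055 = 260065.34443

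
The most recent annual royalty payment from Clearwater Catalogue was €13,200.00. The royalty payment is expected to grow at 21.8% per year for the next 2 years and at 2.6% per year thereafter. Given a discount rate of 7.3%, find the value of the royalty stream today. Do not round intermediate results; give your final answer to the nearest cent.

€403286.95

D_1 = 16077.60000
D_2 = 19582.51680
Terminal value at year 2: TV = D_2×(1+g_2)/(r−g_2) = 20091.66224/0.047 = 427482.17525
P_0 = D_1/(1+r)^1 + D_2/(1+r)^2 + TV/(1+r)^2
    = 14983.78378 + 17008.61943 + 371294.54331 = 403286.94652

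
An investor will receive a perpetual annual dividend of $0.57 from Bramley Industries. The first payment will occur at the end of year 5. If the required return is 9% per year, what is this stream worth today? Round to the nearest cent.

$4.49

Value at end of year 4: C / r = $0.57 / 0.09 = $6.3333
Discount to today: PV = $6.3333 / (1 + 0.09)^4 = $6.3333 / 1.411582 = $4.49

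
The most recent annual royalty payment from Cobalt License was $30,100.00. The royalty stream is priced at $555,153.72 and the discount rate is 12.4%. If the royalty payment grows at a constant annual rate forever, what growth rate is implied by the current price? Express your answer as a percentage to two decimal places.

P = D₀(1+g)/(r−g) ⇒ P(r−g) = D₀(1+g) ⇒ g(P+D₀) = P·r − D₀
g = (P·r − D₀)/(P + D₀) = ($555,153.72×0.124 − $30,100.00) / ($555,153.72 + $30,100.00) = 0.066192

6.62%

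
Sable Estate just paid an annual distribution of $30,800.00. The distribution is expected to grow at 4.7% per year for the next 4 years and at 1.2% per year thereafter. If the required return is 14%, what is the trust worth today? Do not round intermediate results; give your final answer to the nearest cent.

$273297.34

D_1 = 32247.60000
D_2 = 33763.23720
D_3 = 35350.10935
D_4 = 37011.56449
Terminal value at year 4: TV = D_4×(1+g_2)/(r−g_2) = 37455.70326/0.128 = 292622.68173
P_0 = D_1/(1+r)^1 + D_2/(1+r)^2 + D_3/(1+r)^3 + D_4/(1+r)^4 + TV/(1+r)^4
    = 28287.36842 + 25979.71468 + 23860.31690 + 21913.81737 + 173256.11856 = 273297.33594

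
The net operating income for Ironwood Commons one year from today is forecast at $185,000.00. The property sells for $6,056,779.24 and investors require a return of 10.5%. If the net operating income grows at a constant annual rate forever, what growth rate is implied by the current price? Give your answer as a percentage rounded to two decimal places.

7.45%

P = D₁/(r−g) ⇒ g = r − D₁/P = 0.105 − $185,000.00/$6,056,779.24 = 0.074456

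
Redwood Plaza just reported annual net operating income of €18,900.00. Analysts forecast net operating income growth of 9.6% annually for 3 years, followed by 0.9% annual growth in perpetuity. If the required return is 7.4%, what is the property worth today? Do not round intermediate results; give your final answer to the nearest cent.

D_1 = 20714.40000
D_2 = 22702.98240
D_3 = 24882.46871
Terminal value at year 3: TV = D_3×(1+g_2)/(r−g_2) = 25106.41093/0.065 = 386252.47583
P_0 = D_1/(1+r)^1 + D_2/(1+r)^2 + D_3/(1+r)^3 + TV/(1+r)^3
    = 19287.15084 + 19682.23214 + 20085.40636 + 311787.30788 = 370842.09722

€370842.10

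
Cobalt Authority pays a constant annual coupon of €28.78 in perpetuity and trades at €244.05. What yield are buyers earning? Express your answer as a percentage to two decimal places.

11.79%

P = C/r ⇒ r = C/P = €28.78/€244.05 = 0.117927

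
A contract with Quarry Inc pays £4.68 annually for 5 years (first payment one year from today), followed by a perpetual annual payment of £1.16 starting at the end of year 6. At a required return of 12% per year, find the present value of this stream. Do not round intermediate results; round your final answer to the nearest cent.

£22.36

PV of 5-year annuity: £4.68 × [1 − (1+0.12)^−5] / 0.12 = 16.87035
Perpetuity value at year 5: £1.16 / 0.12 = 9.66667
PV of perpetuity: 9.66667 / (1+0.12)^5 = 5.48513
Total PV = 16.87035 + 5.48513 = 22.35548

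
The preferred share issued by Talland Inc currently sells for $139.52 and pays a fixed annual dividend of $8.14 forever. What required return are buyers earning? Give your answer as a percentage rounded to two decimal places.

P = C/r ⇒ r = C/P = $8.14/$139.52 = 0.058343

5.83%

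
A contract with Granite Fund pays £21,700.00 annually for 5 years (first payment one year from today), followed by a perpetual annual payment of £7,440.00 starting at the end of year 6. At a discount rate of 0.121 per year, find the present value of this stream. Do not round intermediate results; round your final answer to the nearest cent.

PV of 5-year annuity: £21,700.00 × [1 − (1+0.121)^−5] / 0.121 = 78030.24607
Perpetuity value at year 5: £7,440.00 / 0.121 = 61487.60331
PV of perpetuity: 61487.60331 / (1+0.121)^5 = 34734.37608
Total PV = 78030.24607 + 34734.37608 = 112764.62215

£112764.62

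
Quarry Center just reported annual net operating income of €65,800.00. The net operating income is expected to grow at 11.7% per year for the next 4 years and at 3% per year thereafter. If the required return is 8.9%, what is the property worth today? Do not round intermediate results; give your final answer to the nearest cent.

D_1 = 73498.60000
D_2 = 82097.93620
D_3 = 91703.39474
D_4 = 102432.69192
Terminal value at year 4: TV = D_4×(1+g_2)/(r−g_2) = 105505.67268/0.059 = 1788231.74029
P_0 = D_1/(1+r)^1 + D_2/(1+r)^2 + D_3/(1+r)^3 + D_4/(1+r)^4 + TV/(1+r)^4
    = 67491.82736 + 69227.15442 + 71007.09962 + 72832.81017 + 1271488.04202 = 1552046.93361

€1552046.93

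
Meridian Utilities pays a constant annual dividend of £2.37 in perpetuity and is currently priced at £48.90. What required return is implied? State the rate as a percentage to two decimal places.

P = C/r ⇒ r = C/P = £2.37/£48.90 = 0.048466

4.85%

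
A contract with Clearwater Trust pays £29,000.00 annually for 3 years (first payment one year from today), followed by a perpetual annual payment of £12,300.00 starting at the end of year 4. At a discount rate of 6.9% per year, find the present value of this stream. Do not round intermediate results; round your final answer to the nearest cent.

PV of 3-year annuity: £29,000.00 × [1 − (1+0.069)^−3] / 0.069 = 76244.42657
Perpetuity value at year 3: £12,300.00 / 0.069 = 178260.86957
PV of perpetuity: 178260.86957 / (1+0.069)^3 = 145922.71623
Total PV = 76244.42657 + 145922.71623 = 222167.14280

£222167.14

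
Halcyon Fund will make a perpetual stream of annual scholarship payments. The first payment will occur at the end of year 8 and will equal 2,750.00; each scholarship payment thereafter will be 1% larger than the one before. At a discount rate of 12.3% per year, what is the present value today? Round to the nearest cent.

Value at end of year 7: C₁ / (r − g) = 2,750.00 / (0.123 − 0.01) = 24,336.2832
Discount to today: PV = 24,336.2832 / (1 + 0.123)^7 = 24,336.2832 / 2.252466 = 10,804.28

10804.28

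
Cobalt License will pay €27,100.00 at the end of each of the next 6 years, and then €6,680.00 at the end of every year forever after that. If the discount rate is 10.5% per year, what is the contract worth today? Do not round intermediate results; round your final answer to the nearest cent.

PV of 6-year annuity: €27,100.00 × [1 − (1+0.105)^−6] / 0.105 = 116318.06141
Perpetuity value at year 6: €6,680.00 / 0.105 = 63619.04762
PV of perpetuity: 63619.04762 / (1+0.105)^6 = 34947.28931
Total PV = 116318.06141 + 34947.28931 = 151265.35072

€151265.35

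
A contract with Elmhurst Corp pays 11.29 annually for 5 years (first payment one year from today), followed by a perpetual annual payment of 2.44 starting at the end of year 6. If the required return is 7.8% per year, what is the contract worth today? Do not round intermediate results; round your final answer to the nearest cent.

66.80

PV of 5-year annuity: 11.29 × [1 − (1+0.078)^−5] / 0.078 = 45.31632
Perpetuity value at year 5: 2.44 / 0.078 = 31.28205
PV of perpetuity: 31.28205 / (1+0.078)^5 = 21.48827
Total PV = 45.31632 + 21.48827 = 66.80458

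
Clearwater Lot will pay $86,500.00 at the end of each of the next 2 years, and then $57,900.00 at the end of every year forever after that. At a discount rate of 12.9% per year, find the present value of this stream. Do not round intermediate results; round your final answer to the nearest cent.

PV of 2-year annuity: $86,500.00 × [1 − (1+0.129)^−2] / 0.129 = 144478.71989
Perpetuity value at year 2: $57,900.00 / 0.129 = 448837.20930
PV of perpetuity: 448837.20930 / (1+0.129)^2 = 352128.33206
Total PV = 144478.71989 + 352128.33206 = 496607.05195

$496607.05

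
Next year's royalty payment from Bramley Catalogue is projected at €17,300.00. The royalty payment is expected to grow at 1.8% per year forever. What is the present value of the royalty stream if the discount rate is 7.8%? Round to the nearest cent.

Growing perpetuity: P = D₁ / (r − g) = €17,300.0000 / (0.078 − 0.018) = €288,333.33

€288333.33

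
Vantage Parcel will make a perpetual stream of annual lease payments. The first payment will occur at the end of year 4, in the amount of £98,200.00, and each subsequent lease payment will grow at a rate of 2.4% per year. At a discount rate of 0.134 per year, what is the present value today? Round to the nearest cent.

£612180.71

Value at end of year 3: C₁ / (r − g) = £98,200.00 / (0.134 − 0.024) = £892,727.2727
Discount to today: PV = £892,727.2727 / (1 + 0.134)^3 = £892,727.2727 / 1.458274 = £612,180.71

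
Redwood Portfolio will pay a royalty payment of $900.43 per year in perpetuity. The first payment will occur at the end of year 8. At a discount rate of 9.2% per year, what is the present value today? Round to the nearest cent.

Value at end of year 7: C / r = $900.43 / 0.092 = $9,787.2826
Discount to today: PV = $9,787.2826 / (1 + 0.092)^7 = $9,787.2826 / 1.851648 = $5,285.71

$5285.71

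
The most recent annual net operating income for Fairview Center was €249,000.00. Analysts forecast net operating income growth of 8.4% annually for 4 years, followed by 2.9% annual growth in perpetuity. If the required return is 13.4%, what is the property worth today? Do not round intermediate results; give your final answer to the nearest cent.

D_1 = 269916.00000
D_2 = 292588.94400
D_3 = 317166.41530
D_4 = 343808.39418
Terminal value at year 4: TV = D_4×(1+g_2)/(r−g_2) = 353778.83761/0.105 = 3369322.26297
P_0 = D_1/(1+r)^1 + D_2/(1+r)^2 + D_3/(1+r)^3 + D_4/(1+r)^4 + TV/(1+r)^4
    = 238021.16402 + 227526.40370 + 217494.37532 + 207904.67623 + 2037465.82708 = 2928412.44636

€2928412.45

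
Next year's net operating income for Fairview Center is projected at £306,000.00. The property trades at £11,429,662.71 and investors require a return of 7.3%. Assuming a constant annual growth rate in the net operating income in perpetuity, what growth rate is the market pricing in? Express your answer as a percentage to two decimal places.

P = D₁/(r−g) ⇒ g = r − D₁/P = 0.073 − £306,000.00/£11,429,662.71 = 0.046228

4.62%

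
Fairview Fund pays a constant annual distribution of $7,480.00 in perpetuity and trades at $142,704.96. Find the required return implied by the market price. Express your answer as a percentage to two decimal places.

5.24%

P = C/r ⇒ r = C/P = $7,480.00/$142,704.96 = 0.052416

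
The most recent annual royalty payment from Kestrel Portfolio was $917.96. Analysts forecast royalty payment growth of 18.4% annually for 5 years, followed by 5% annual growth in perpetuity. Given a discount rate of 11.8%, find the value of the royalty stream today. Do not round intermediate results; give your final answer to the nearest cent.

D_1 = 1086.86464
D_2 = 1286.84773
D_3 = 1523.62772
D_4 = 1803.97522
D_5 = 2135.90666
Terminal value at year 5: TV = D_5×(1+g_2)/(r−g_2) = 2242.70199/0.068 = 32980.91161
P_0 = D_1/(1+r)^1 + D_2/(1+r)^2 + D_3/(1+r)^3 + D_4/(1+r)^4 + D_5/(1+r)^5 + TV/(1+r)^5
    = 972.15084 + 1029.54078 + 1090.31868 + 1154.68454 + 1222.85018 + 18882.24541 = 24351.79044

$24351.79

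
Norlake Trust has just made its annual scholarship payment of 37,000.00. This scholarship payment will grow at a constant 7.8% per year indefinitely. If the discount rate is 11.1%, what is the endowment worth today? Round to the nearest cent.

1208666.67

D₁ = D₀ × (1 + g) = 37,000.00 × 1.078 = 39,886.0000
Growing perpetuity: P = D₁ / (r − g) = 39,886.0000 / (0.111 − 0.078) = 1,208,666.67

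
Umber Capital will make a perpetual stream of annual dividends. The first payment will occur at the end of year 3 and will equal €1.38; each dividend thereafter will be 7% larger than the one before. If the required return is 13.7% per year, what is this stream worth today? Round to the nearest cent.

€15.93

Value at end of year 2: C₁ / (r − g) = €1.38 / (0.137 − 0.07) = €20.5970
Discount to today: PV = €20.5970 / (1 + 0.137)^2 = €20.5970 / 1.292769 = €15.93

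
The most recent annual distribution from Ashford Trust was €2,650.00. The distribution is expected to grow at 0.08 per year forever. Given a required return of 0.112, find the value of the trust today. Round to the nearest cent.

D₁ = D₀ × (1 + g) = €2,650.00 × 1.08 = €2,862.0000
Growing perpetuity: P = D₁ / (r − g) = €2,862.0000 / (0.112 − 0.08) = €89,437.50

€89437.50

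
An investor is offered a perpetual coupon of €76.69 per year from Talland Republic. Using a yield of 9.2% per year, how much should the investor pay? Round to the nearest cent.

€833.59

Level perpetuity: PV = C / r = €76.69 / 0.092 = €833.59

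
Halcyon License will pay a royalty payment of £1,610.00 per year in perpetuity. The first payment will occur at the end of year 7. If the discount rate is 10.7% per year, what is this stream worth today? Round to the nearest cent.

Value at end of year 6: C / r = £1,610.00 / 0.107 = £15,046.7290
Discount to today: PV = £15,046.7290 / (1 + 0.107)^6 = £15,046.7290 / 1.840288 = £8,176.29

£8176.29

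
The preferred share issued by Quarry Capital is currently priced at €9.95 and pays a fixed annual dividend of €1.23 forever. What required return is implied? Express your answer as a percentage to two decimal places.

12.36%

P = C/r ⇒ r = C/P = €1.23/€9.95 = 0.123618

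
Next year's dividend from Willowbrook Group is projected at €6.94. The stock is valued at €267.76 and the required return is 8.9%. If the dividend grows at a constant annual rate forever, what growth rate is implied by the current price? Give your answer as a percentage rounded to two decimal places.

6.31%

P = D₁/(r−g) ⇒ g = r − D₁/P = 0.089 − €6.94/€267.76 = 0.063081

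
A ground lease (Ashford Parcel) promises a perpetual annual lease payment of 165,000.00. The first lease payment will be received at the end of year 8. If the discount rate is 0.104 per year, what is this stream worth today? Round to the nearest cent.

Value at end of year 7: C / r = 165,000.00 / 0.104 = 1,586,538.4615
Discount to today: PV = 1,586,538.4615 / (1 + 0.104)^7 = 1,586,538.4615 / 1.998865 = 793,719.57

793719.57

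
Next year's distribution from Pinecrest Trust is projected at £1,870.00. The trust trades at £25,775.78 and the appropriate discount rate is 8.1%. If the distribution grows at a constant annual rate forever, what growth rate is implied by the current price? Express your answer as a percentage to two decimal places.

P = D₁/(r−g) ⇒ g = r − D₁/P = 0.081 − £1,870.00/£25,775.78 = 0.008451

0.85%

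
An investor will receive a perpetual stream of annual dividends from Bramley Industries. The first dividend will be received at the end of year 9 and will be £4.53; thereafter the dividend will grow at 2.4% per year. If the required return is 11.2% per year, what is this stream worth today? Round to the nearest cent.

£22.02

Value at end of year 8: C₁ / (r − g) = £4.53 / (0.112 − 0.024) = £51.4773
Discount to today: PV = £51.4773 / (1 + 0.112)^8 = £51.4773 / 2.337967 = £22.02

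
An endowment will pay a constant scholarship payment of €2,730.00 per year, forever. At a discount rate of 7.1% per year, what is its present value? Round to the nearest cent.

Level perpetuity: PV = C / r = €2,730.00 / 0.071 = €38,450.70

€38450.70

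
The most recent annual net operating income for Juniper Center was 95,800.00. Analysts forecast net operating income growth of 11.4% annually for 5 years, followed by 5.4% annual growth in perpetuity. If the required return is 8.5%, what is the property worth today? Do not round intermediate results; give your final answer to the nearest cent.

4235198.28

D_1 = 106721.20000
D_2 = 118887.41680
D_3 = 132440.58232
D_4 = 147538.80870
D_5 = 164358.23289
Terminal value at year 5: TV = D_5×(1+g_2)/(r−g_2) = 173233.57747/0.031 = 5588179.91829
P_0 = D_1/(1+r)^1 + D_2/(1+r)^2 + D_3/(1+r)^3 + D_4/(1+r)^4 + D_5/(1+r)^5 + TV/(1+r)^5
    = 98360.55300 + 100989.54473 + 103688.80446 + 106460.21029 + 109305.69056 + 3716393.47917 = 4235198.28221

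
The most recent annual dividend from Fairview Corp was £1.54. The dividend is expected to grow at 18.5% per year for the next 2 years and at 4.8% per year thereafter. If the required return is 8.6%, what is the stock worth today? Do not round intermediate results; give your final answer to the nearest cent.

£54.08

D_1 = 1.82490
D_2 = 2.16251
Terminal value at year 2: TV = D_2×(1+g_2)/(r−g_2) = 2.26631/0.038 = 59.63965
P_0 = D_1/(1+r)^1 + D_2/(1+r)^2 + TV/(1+r)^2
    = 1.68039 + 1.83357 + 50.56796 = 54.08192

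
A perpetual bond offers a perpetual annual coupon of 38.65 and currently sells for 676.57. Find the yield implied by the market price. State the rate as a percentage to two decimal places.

5.71%

P = C/r ⇒ r = C/P = 38.65/676.57 = 0.057126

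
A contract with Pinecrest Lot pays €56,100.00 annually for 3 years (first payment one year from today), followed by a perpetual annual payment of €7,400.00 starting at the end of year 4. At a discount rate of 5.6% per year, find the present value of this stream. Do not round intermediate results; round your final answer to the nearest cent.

PV of 3-year annuity: €56,100.00 × [1 − (1+0.056)^−3] / 0.056 = 151072.69427
Perpetuity value at year 3: €7,400.00 / 0.056 = 132142.85714
PV of perpetuity: 132142.85714 / (1+0.056)^3 = 112215.26467
Total PV = 151072.69427 + 112215.26467 = 263287.95894

€263287.96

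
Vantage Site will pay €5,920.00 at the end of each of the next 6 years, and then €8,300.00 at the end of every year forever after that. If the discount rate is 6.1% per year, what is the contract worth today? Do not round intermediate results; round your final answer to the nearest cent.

€124399.02

PV of 6-year annuity: €5,920.00 × [1 − (1+0.061)^−6] / 0.061 = 29019.32172
Perpetuity value at year 6: €8,300.00 / 0.061 = 136065.57377
PV of perpetuity: 136065.57377 / (1+0.061)^6 = 95379.70041
Total PV = 29019.32172 + 95379.70041 = 124399.02213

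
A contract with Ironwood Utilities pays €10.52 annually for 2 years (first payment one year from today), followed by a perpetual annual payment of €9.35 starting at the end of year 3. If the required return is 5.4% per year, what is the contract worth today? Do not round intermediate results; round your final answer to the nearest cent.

PV of 2-year annuity: €10.52 × [1 − (1+0.054)^−2] / 0.054 = 19.45069
Perpetuity value at year 2: €9.35 / 0.054 = 173.14815
PV of perpetuity: 173.14815 / (1+0.054)^2 = 155.86070
Total PV = 19.45069 + 155.86070 = 175.31139

€175.31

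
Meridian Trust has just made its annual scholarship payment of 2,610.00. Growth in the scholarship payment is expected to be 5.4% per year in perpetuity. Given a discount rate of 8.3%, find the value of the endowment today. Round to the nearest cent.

94860.00

D₁ = D₀ × (1 + g) = 2,610.00 × 1.054 = 2,750.9400
Growing perpetuity: P = D₁ / (r − g) = 2,750.9400 / (0.083 − 0.054) = 94,860.00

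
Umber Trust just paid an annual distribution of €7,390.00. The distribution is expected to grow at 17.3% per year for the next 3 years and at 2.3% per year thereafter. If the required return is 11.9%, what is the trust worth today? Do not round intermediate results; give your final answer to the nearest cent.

€115088.87

D_1 = 8668.47000
D_2 = 10168.11531
D_3 = 11927.19926
Terminal value at year 3: TV = D_3×(1+g_2)/(r−g_2) = 12201.52484/0.096 = 127099.21710
P_0 = D_1/(1+r)^1 + D_2/(1+r)^2 + D_3/(1+r)^3 + TV/(1+r)^3
    = 7746.62198 + 8120.45361 + 8512.32536 + 90709.46716 = 115088.86811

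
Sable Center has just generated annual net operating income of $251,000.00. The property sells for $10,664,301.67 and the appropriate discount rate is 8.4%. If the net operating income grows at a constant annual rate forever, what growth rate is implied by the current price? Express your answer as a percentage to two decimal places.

P = D₀(1+g)/(r−g) ⇒ P(r−g) = D₀(1+g) ⇒ g(P+D₀) = P·r − D₀
g = (P·r − D₀)/(P + D₀) = ($10,664,301.67×0.084 − $251,000.00) / ($10,664,301.67 + $251,000.00) = 0.059073

5.91%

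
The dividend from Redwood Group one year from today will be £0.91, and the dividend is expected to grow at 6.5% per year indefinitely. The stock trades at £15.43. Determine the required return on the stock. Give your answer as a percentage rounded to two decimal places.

12.40%

P = D₁/(r − g) ⇒ r = D₁/P + g = £0.9100/£15.43 + 0.065 = 0.058976 + 0.065 = 0.123976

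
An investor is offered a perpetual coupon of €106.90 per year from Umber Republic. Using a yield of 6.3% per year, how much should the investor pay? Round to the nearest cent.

Level perpetuity: PV = C / r = €106.90 / 0.063 = €1,696.83

€1696.83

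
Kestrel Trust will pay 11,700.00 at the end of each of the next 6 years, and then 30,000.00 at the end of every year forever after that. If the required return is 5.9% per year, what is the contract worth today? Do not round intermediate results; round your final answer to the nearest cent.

PV of 6-year annuity: 11,700.00 × [1 − (1+0.059)^−6] / 0.059 = 57713.90040
Perpetuity value at year 6: 30,000.00 / 0.059 = 508474.57627
PV of perpetuity: 508474.57627 / (1+0.059)^6 = 360490.21627
Total PV = 57713.90040 + 360490.21627 = 418204.11667

418204.12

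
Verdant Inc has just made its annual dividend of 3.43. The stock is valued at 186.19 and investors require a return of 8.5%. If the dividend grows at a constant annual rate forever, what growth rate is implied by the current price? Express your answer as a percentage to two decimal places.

6.54%

P = D₀(1+g)/(r−g) ⇒ P(r−g) = D₀(1+g) ⇒ g(P+D₀) = P·r − D₀
g = (P·r − D₀)/(P + D₀) = (186.19×0.085 − 3.43) / (186.19 + 3.43) = 0.065374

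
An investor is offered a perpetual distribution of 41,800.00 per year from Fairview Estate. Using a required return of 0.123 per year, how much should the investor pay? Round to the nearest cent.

339837.40

Level perpetuity: PV = C / r = 41,800.00 / 0.123 = 339,837.40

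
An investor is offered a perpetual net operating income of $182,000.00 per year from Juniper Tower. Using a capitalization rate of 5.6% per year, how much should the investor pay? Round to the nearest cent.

Level perpetuity: PV = C / r = $182,000.00 / 0.056 = $3,250,000.00

$3250000.00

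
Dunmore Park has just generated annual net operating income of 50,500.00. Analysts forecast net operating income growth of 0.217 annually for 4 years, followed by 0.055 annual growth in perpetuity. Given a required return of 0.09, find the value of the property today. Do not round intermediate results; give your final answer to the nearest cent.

D_1 = 61458.50000
D_2 = 74794.99450
D_3 = 91025.50831
D_4 = 110778.04361
Terminal value at year 4: TV = D_4×(1+g_2)/(r−g_2) = 116870.83601/0.035 = 3339166.74307
P_0 = D_1/(1+r)^1 + D_2/(1+r)^2 + D_3/(1+r)^3 + D_4/(1+r)^4 + TV/(1+r)^4
    = 56383.94495 + 62953.45047 + 70288.39378 + 78477.95893 + 2365549.90474 = 2633653.65287

2633653.65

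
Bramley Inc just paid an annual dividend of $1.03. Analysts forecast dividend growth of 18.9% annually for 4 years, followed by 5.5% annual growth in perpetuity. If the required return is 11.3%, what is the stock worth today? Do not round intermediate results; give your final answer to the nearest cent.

D_1 = 1.22467
D_2 = 1.45613
D_3 = 1.73134
D_4 = 2.05857
Terminal value at year 4: TV = D_4×(1+g_2)/(r−g_2) = 2.17179/0.058 = 37.44459
P_0 = D_1/(1+r)^1 + D_2/(1+r)^2 + D_3/(1+r)^3 + D_4/(1+r)^4 + TV/(1+r)^4
    = 1.10033 + 1.17547 + 1.25573 + 1.34148 + 24.40105 = 29.27406

$29.27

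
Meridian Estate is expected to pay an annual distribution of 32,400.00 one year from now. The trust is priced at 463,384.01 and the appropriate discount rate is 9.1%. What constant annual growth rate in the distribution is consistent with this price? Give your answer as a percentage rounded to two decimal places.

P = D₁/(r−g) ⇒ g = r − D₁/P = 0.091 − 32,400.00/463,384.01 = 0.021080

2.11%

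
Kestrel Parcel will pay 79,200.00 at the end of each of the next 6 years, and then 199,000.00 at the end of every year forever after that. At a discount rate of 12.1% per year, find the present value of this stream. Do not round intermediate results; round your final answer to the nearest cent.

1153473.33

PV of 6-year annuity: 79,200.00 × [1 − (1+0.121)^−6] / 0.121 = 324703.31742
Perpetuity value at year 6: 199,000.00 / 0.121 = 1644628.09917
PV of perpetuity: 1644628.09917 / (1+0.121)^6 = 828770.01627
Total PV = 324703.31742 + 828770.01627 = 1153473.33369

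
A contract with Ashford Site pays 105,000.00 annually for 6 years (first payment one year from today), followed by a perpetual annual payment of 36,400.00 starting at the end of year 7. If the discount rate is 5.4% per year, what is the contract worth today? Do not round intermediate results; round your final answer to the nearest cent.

1017856.40

PV of 6-year annuity: 105,000.00 × [1 − (1+0.054)^−6] / 0.054 = 526197.44311
Perpetuity value at year 6: 36,400.00 / 0.054 = 674074.07407
PV of perpetuity: 674074.07407 / (1+0.054)^6 = 491658.96046
Total PV = 526197.44311 + 491658.96046 = 1017856.40357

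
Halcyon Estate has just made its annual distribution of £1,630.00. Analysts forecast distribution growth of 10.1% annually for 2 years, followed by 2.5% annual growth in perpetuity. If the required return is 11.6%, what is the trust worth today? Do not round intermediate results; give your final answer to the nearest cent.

D_1 = 1794.63000
D_2 = 1975.88763
Terminal value at year 2: TV = D_2×(1+g_2)/(r−g_2) = 2025.28482/0.091 = 22255.87715
P_0 = D_1/(1+r)^1 + D_2/(1+r)^2 + TV/(1+r)^2
    = 1608.09140 + 1586.47727 + 17869.66151 = 21064.23018

£21064.23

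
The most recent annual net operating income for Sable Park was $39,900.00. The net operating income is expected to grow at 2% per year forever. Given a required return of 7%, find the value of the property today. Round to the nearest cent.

$813960.00

D₁ = D₀ × (1 + g) = $39,900.00 × 1.02 = $40,698.0000
Growing perpetuity: P = D₁ / (r − g) = $40,698.0000 / (0.07 − 0.02) = $813,960.00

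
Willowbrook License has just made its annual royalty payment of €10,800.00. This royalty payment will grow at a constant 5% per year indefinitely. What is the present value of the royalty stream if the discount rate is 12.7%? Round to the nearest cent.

D₁ = D₀ × (1 + g) = €10,800.00 × 1.05 = €11,340.0000
Growing perpetuity: P = D₁ / (r − g) = €11,340.0000 / (0.127 − 0.05) = €147,272.73

€147272.73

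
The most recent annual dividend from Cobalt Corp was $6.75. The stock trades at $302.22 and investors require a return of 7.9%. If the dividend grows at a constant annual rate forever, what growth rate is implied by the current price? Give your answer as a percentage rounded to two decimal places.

P = D₀(1+g)/(r−g) ⇒ P(r−g) = D₀(1+g) ⇒ g(P+D₀) = P·r − D₀
g = (P·r − D₀)/(P + D₀) = ($302.22×0.079 − $6.75) / ($302.22 + $6.75) = 0.055427

5.54%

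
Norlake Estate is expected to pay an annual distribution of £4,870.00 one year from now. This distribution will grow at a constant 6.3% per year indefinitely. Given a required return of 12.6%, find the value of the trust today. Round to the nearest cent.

£77301.59

Growing perpetuity: P = D₁ / (r − g) = £4,870.0000 / (0.126 − 0.063) = £77,301.59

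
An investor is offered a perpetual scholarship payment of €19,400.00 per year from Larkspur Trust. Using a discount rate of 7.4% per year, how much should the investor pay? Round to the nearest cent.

€262162.16

Level perpetuity: PV = C / r = €19,400.00 / 0.074 = €262,162.16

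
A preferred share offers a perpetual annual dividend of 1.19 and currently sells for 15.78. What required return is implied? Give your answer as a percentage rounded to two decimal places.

P = C/r ⇒ r = C/P = 1.19/15.78 = 0.075412

7.54%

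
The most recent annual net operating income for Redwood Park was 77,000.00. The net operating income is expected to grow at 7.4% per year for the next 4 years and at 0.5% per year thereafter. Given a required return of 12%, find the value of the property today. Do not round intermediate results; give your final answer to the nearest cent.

D_1 = 82698.00000
D_2 = 88817.65200
D_3 = 95390.15825
D_4 = 102449.02996
Terminal value at year 4: TV = D_4×(1+g_2)/(r−g_2) = 102961.27511/0.115 = 895315.43572
P_0 = D_1/(1+r)^1 + D_2/(1+r)^2 + D_3/(1+r)^3 + D_4/(1+r)^4 + TV/(1+r)^4
    = 73837.50000 + 70804.88839 + 67896.83048 + 65108.21065 + 568989.14528 = 846636.57480

846636.57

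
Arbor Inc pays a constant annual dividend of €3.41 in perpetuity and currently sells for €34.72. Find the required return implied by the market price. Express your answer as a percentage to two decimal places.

P = C/r ⇒ r = C/P = €3.41/€34.72 = 0.098214

9.82%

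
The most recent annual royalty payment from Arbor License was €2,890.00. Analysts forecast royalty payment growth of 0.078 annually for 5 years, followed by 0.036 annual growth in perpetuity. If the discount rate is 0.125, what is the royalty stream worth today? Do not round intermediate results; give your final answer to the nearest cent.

€39913.54

D_1 = 3115.42000
D_2 = 3358.42276
D_3 = 3620.37974
D_4 = 3902.76935
D_5 = 4207.18536
Terminal value at year 5: TV = D_5×(1+g_2)/(r−g_2) = 4358.64404/0.089 = 48973.52851
P_0 = D_1/(1+r)^1 + D_2/(1+r)^2 + D_3/(1+r)^3 + D_4/(1+r)^4 + D_5/(1+r)^5 + TV/(1+r)^5
    = 2769.26222 + 2653.56860 + 2542.70840 + 2436.47969 + 2334.68899 + 27176.82911 = 39913.53702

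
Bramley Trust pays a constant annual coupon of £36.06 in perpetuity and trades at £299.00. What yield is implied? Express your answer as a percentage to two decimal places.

P = C/r ⇒ r = C/P = £36.06/£299.00 = 0.120602

12.06%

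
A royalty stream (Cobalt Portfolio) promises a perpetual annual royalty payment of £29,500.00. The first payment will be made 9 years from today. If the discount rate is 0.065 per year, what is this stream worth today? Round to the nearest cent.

Value at end of year 8: C / r = £29,500.00 / 0.065 = £453,846.1538
Discount to today: PV = £453,846.1538 / (1 + 0.065)^8 = £453,846.1538 / 1.654996 = £274,228.00

£274228.00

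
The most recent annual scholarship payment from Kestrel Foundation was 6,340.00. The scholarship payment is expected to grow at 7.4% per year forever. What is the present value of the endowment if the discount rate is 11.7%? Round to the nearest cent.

158352.56

D₁ = D₀ × (1 + g) = 6,340.00 × 1.074 = 6,809.1600
Growing perpetuity: P = D₁ / (r − g) = 6,809.1600 / (0.117 − 0.074) = 158,352.56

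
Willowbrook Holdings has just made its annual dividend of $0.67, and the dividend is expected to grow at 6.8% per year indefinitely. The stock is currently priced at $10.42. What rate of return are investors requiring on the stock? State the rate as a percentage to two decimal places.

13.67%

D₁ = $0.67 × 1.068 = $0.7156
P = D₁/(r − g) ⇒ r = D₁/P + g = $0.7156/$10.42 + 0.068 = 0.068672 + 0.068 = 0.136672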